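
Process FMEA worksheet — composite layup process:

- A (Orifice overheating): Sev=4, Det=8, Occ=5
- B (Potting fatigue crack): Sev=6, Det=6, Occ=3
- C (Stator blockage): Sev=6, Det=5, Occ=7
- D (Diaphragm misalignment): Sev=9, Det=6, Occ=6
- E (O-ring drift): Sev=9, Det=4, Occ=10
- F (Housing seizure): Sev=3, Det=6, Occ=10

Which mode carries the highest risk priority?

E

RPN = Severity × Occurrence × Detection:
  A: 4 × 5 × 8 = 160
  B: 6 × 3 × 6 = 108
  C: 6 × 7 × 5 = 210
  D: 9 × 6 × 6 = 324
  E: 9 × 10 × 4 = 360
  F: 3 × 10 × 6 = 180
Highest RPN is 360 → E.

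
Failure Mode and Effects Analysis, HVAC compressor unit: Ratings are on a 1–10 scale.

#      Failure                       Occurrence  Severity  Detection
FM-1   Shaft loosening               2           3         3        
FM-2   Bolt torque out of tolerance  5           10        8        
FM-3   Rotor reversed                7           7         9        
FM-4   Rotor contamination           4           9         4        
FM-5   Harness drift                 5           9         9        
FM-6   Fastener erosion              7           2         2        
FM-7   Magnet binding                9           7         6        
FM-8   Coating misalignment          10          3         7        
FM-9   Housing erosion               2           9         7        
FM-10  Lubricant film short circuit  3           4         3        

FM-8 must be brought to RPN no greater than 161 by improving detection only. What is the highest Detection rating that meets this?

5

FM-8: S=3, O=10, D=7 → current RPN = 210.
Fixed product = 30. Need 30 × D ≤ 161, so D ≤ 161/30 = 5.37.
Maximum integer Detection rating = 5 (gives RPN 150; D=6 would give 180 > 161).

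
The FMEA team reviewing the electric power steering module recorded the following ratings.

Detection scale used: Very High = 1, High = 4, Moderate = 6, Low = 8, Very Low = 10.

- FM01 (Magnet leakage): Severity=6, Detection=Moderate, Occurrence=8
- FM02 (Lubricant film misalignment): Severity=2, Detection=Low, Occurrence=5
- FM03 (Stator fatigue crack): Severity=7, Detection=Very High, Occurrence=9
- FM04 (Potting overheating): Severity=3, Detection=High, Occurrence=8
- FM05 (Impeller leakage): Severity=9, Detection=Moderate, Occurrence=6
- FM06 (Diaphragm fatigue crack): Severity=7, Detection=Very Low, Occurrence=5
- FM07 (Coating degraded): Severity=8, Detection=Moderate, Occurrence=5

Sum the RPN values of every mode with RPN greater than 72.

1378

RPN = Severity × Occurrence × Detection:
  FM01: 6 × 8 × 6 = 288
  FM02: 2 × 5 × 8 = 80
  FM03: 7 × 9 × 1 = 63
  FM04: 3 × 8 × 4 = 96
  FM05: 9 × 6 × 6 = 324
  FM06: 7 × 5 × 10 = 350
  FM07: 8 × 5 × 6 = 240
RPN > 72: FM01 (288), FM02 (80), FM04 (96), FM05 (324), FM06 (350), FM07 (240).
Sum: 288 + 80 + 96 + 324 + 350 + 240 = 1378.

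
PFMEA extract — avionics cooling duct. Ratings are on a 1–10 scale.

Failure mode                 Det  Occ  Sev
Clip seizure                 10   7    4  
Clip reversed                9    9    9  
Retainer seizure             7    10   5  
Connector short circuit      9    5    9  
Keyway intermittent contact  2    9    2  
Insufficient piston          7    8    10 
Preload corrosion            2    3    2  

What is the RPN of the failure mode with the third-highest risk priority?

405

RPN = Severity × Occurrence × Detection:
  Clip seizure: 4 × 7 × 10 = 280
  Clip reversed: 9 × 9 × 9 = 729
  Retainer seizure: 5 × 10 × 7 = 350
  Connector short circuit: 9 × 5 × 9 = 405
  Keyway intermittent contact: 2 × 9 × 2 = 36
  Insufficient piston: 10 × 8 × 7 = 560
  Preload corrosion: 2 × 3 × 2 = 12
Sorted descending: 729, 560, 405, 350, 280, 36, 12.
The third-highest RPN is 405 (Connector short circuit).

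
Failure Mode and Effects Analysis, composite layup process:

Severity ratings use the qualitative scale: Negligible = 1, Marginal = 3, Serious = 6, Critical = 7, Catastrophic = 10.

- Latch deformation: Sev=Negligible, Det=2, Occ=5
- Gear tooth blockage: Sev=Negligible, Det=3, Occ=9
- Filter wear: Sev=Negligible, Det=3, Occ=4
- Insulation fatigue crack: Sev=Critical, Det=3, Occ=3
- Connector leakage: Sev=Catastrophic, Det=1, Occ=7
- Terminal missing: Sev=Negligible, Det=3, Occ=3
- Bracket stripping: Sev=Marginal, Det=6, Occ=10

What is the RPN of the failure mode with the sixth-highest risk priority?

10

RPN = Severity × Occurrence × Detection:
  Latch deformation: 1 × 5 × 2 = 10
  Gear tooth blockage: 1 × 9 × 3 = 27
  Filter wear: 1 × 4 × 3 = 12
  Insulation fatigue crack: 7 × 3 × 3 = 63
  Connector leakage: 10 × 7 × 1 = 70
  Terminal missing: 1 × 3 × 3 = 9
  Bracket stripping: 3 × 10 × 6 = 180
Sorted descending: 180, 70, 63, 27, 12, 10, 9.
The sixth-highest RPN is 10 (Latch deformation).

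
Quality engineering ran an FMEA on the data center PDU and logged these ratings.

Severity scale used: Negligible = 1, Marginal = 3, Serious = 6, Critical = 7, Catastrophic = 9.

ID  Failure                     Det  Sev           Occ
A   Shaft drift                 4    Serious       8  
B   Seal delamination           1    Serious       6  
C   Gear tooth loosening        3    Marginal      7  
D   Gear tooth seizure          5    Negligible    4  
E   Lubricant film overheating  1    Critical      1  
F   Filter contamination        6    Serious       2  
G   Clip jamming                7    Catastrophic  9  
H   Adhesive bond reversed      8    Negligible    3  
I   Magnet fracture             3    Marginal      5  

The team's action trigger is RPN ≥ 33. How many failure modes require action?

RPN = Severity × Occurrence × Detection:
  A: 6 × 8 × 4 = 192
  B: 6 × 6 × 1 = 36
  C: 3 × 7 × 3 = 63
  D: 1 × 4 × 5 = 20
  E: 7 × 1 × 1 = 7
  F: 6 × 2 × 6 = 72
  G: 9 × 9 × 7 = 567
  H: 1 × 3 × 8 = 24
  I: 3 × 5 × 3 = 45
Modes with RPN ≥ 33: A (192), B (36), C (63), F (72), G (567), I (45) → 6.

6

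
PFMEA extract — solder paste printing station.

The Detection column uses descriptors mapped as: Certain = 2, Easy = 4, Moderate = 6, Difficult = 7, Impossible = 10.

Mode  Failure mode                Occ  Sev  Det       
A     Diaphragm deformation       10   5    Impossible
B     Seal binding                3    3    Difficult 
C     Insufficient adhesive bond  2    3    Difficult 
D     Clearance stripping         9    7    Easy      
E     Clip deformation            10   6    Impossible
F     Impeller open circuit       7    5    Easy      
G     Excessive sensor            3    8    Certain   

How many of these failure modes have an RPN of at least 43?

6

RPN = Severity × Occurrence × Detection:
  A: 5 × 10 × 10 = 500
  B: 3 × 3 × 7 = 63
  C: 3 × 2 × 7 = 42
  D: 7 × 9 × 4 = 252
  E: 6 × 10 × 10 = 600
  F: 5 × 7 × 4 = 140
  G: 8 × 3 × 2 = 48
Modes with RPN ≥ 43: A (500), B (63), D (252), E (600), F (140), G (48) → 6.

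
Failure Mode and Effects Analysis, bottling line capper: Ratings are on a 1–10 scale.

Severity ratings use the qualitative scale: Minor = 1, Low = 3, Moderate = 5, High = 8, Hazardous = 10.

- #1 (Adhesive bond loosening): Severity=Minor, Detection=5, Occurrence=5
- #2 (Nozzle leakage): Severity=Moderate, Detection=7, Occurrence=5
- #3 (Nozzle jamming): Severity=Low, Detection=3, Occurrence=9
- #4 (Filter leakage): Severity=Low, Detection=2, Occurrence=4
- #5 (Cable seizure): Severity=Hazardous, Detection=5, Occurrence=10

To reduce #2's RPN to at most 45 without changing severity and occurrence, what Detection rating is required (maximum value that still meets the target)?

1

#2: S=5, O=5, D=7 → current RPN = 175.
Fixed product = 25. Need 25 × D ≤ 45, so D ≤ 45/25 = 1.80.
Maximum integer Detection rating = 1 (gives RPN 25; D=2 would give 50 > 45).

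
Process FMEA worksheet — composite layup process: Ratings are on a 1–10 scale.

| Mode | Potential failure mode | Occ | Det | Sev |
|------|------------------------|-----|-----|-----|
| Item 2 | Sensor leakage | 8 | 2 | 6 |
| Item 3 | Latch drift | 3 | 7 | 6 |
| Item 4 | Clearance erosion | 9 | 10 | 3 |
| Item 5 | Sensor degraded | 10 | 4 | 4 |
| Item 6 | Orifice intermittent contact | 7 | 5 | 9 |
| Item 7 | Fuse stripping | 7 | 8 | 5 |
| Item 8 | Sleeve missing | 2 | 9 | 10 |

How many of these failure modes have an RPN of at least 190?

3

RPN = Severity × Occurrence × Detection:
  Item 2: 6 × 8 × 2 = 96
  Item 3: 6 × 3 × 7 = 126
  Item 4: 3 × 9 × 10 = 270
  Item 5: 4 × 10 × 4 = 160
  Item 6: 9 × 7 × 5 = 315
  Item 7: 5 × 7 × 8 = 280
  Item 8: 10 × 2 × 9 = 180
Modes with RPN ≥ 190: Item 4 (270), Item 6 (315), Item 7 (280) → 3.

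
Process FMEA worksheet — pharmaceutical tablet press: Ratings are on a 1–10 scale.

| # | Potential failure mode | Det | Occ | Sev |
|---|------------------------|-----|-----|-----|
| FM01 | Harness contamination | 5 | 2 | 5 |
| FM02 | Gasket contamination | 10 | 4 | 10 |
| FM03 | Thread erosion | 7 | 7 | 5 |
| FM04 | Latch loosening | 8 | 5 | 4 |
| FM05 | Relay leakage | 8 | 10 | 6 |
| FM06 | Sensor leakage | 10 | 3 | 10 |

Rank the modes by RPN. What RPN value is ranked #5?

RPN = Severity × Occurrence × Detection:
  FM01: 5 × 2 × 5 = 50
  FM02: 10 × 4 × 10 = 400
  FM03: 5 × 7 × 7 = 245
  FM04: 4 × 5 × 8 = 160
  FM05: 6 × 10 × 8 = 480
  FM06: 10 × 3 × 10 = 300
Sorted descending: 480, 400, 300, 245, 160, 50.
The fifth-highest RPN is 160 (FM04).

160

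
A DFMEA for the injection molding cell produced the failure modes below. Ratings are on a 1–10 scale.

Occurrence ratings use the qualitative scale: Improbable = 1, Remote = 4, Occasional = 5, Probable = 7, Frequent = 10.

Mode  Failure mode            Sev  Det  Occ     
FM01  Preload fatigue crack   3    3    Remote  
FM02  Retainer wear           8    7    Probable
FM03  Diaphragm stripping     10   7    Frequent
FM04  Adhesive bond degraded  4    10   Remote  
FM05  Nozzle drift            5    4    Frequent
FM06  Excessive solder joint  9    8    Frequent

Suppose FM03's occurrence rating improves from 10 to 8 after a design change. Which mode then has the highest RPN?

RPN = Severity × Occurrence × Detection:
  FM01: 3 × 4 × 3 = 36
  FM02: 8 × 7 × 7 = 392
  FM03: 10 × 10 × 7 = 700
  FM04: 4 × 4 × 10 = 160
  FM05: 5 × 10 × 4 = 200
  FM06: 9 × 10 × 8 = 720
After action: FM03 → 10 × 8 × 7 = 560.
Revised RPNs: FM06=720, FM03=560, FM02=392, FM05=200, FM04=160, FM01=36.
Highest is now FM06 (720).

FM06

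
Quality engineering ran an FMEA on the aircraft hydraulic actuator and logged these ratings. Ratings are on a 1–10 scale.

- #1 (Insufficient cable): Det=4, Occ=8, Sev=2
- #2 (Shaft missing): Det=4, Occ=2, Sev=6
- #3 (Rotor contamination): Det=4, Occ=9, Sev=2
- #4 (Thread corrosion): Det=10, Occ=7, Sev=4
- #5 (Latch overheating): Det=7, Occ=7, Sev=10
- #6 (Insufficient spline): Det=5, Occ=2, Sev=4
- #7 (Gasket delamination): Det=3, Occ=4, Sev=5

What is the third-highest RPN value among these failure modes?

RPN = Severity × Occurrence × Detection:
  #1: 2 × 8 × 4 = 64
  #2: 6 × 2 × 4 = 48
  #3: 2 × 9 × 4 = 72
  #4: 4 × 7 × 10 = 280
  #5: 10 × 7 × 7 = 490
  #6: 4 × 2 × 5 = 40
  #7: 5 × 4 × 3 = 60
Sorted descending: 490, 280, 72, 64, 60, 48, 40.
The third-highest RPN is 72 (#3).

72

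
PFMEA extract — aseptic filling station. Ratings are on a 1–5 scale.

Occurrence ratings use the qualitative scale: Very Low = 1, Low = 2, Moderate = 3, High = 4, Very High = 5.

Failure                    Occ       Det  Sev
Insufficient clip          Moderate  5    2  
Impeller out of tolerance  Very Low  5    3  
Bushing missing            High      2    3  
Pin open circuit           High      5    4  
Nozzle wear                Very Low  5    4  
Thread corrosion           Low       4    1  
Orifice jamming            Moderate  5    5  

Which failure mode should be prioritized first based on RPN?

RPN = Severity × Occurrence × Detection:
  Insufficient clip: 2 × 3 × 5 = 30
  Impeller out of tolerance: 3 × 1 × 5 = 15
  Bushing missing: 3 × 4 × 2 = 24
  Pin open circuit: 4 × 4 × 5 = 80
  Nozzle wear: 4 × 1 × 5 = 20
  Thread corrosion: 1 × 2 × 4 = 8
  Orifice jamming: 5 × 3 × 5 = 75
Highest RPN is 80 → Pin open circuit.

Pin open circuit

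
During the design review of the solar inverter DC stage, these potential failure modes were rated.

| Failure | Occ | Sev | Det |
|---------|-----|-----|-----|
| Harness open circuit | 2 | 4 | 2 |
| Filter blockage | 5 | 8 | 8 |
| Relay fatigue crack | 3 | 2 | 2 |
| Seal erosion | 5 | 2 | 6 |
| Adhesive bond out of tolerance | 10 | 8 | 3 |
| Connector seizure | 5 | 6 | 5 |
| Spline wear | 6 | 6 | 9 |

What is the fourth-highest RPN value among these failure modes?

RPN = Severity × Occurrence × Detection:
  Harness open circuit: 4 × 2 × 2 = 16
  Filter blockage: 8 × 5 × 8 = 320
  Relay fatigue crack: 2 × 3 × 2 = 12
  Seal erosion: 2 × 5 × 6 = 60
  Adhesive bond out of tolerance: 8 × 10 × 3 = 240
  Connector seizure: 6 × 5 × 5 = 150
  Spline wear: 6 × 6 × 9 = 324
Sorted descending: 324, 320, 240, 150, 60, 16, 12.
The fourth-highest RPN is 150 (Connector seizure).

150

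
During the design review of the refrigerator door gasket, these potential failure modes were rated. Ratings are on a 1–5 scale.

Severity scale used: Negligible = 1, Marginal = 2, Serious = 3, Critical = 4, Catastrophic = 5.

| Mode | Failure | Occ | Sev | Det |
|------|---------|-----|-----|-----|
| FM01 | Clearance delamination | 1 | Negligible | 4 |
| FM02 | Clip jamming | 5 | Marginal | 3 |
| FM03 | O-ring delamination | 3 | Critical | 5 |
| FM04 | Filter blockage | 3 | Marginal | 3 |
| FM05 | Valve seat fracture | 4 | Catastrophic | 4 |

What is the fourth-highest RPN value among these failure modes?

RPN = Severity × Occurrence × Detection:
  FM01: 1 × 1 × 4 = 4
  FM02: 2 × 5 × 3 = 30
  FM03: 4 × 3 × 5 = 60
  FM04: 2 × 3 × 3 = 18
  FM05: 5 × 4 × 4 = 80
Sorted descending: 80, 60, 30, 18, 4.
The fourth-highest RPN is 18 (FM04).

18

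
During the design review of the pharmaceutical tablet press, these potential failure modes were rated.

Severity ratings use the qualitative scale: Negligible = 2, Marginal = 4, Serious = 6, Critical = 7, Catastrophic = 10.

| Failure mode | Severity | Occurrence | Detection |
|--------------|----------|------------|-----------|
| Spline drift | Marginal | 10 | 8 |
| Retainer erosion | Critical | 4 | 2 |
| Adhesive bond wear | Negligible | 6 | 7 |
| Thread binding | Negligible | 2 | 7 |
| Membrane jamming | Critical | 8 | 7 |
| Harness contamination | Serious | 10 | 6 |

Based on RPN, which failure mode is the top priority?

RPN = Severity × Occurrence × Detection:
  Spline drift: 4 × 10 × 8 = 320
  Retainer erosion: 7 × 4 × 2 = 56
  Adhesive bond wear: 2 × 6 × 7 = 84
  Thread binding: 2 × 2 × 7 = 28
  Membrane jamming: 7 × 8 × 7 = 392
  Harness contamination: 6 × 10 × 6 = 360
Highest RPN is 392 → Membrane jamming.

Membrane jamming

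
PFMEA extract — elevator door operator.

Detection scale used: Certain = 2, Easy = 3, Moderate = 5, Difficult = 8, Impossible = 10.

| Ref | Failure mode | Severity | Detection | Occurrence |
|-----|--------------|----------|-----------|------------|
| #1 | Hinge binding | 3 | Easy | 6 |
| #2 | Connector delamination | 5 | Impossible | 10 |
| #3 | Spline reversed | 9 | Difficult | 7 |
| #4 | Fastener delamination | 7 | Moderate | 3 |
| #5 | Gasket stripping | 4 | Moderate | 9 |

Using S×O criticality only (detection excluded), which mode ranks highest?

Criticality = Severity × Occurrence:
  #1: 3 × 6 = 18
  #2: 5 × 10 = 50
  #3: 9 × 7 = 63
  #4: 7 × 3 = 21
  #5: 4 × 9 = 36
Highest criticality is 63 → #3.

#3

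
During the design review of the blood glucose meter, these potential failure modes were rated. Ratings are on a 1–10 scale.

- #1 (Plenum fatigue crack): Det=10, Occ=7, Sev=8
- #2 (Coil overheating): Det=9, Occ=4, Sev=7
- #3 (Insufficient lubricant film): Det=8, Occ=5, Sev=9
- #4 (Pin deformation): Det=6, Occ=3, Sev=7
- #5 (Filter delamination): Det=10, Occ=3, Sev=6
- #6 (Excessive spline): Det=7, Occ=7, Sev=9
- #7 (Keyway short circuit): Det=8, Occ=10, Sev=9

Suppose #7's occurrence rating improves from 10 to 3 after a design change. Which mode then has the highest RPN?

RPN = Severity × Occurrence × Detection:
  #1: 8 × 7 × 10 = 560
  #2: 7 × 4 × 9 = 252
  #3: 9 × 5 × 8 = 360
  #4: 7 × 3 × 6 = 126
  #5: 6 × 3 × 10 = 180
  #6: 9 × 7 × 7 = 441
  #7: 9 × 10 × 8 = 720
After action: #7 → 9 × 3 × 8 = 216.
Revised RPNs: #1=560, #6=441, #3=360, #2=252, #7=216, #5=180, #4=126.
Highest is now #1 (560).

#1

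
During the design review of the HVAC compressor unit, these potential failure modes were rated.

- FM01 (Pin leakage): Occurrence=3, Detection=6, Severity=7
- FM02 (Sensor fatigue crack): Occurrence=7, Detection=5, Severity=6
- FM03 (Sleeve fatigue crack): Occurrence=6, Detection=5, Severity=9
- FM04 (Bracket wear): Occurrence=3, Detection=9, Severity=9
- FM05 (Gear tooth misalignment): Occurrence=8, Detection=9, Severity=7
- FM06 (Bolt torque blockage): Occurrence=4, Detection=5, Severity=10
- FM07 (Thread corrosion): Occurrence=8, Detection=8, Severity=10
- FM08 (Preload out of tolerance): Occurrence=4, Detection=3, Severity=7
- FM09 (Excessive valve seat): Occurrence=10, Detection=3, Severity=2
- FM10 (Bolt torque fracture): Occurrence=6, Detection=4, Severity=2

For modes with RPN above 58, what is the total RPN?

2337

RPN = Severity × Occurrence × Detection:
  FM01: 7 × 3 × 6 = 126
  FM02: 6 × 7 × 5 = 210
  FM03: 9 × 6 × 5 = 270
  FM04: 9 × 3 × 9 = 243
  FM05: 7 × 8 × 9 = 504
  FM06: 10 × 4 × 5 = 200
  FM07: 10 × 8 × 8 = 640
  FM08: 7 × 4 × 3 = 84
  FM09: 2 × 10 × 3 = 60
  FM10: 2 × 6 × 4 = 48
RPN > 58: FM01 (126), FM02 (210), FM03 (270), FM04 (243), FM05 (504), FM06 (200), FM07 (640), FM08 (84), FM09 (60).
Sum: 126 + 210 + 270 + 243 + 504 + 200 + 640 + 84 + 60 = 2337.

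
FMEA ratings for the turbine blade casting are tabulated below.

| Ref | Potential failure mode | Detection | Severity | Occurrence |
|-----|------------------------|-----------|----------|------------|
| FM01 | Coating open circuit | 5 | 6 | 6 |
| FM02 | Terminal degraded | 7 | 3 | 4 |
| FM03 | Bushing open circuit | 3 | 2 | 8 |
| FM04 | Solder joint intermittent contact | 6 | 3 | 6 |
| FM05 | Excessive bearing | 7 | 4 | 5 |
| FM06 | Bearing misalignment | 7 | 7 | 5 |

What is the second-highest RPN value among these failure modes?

RPN = Severity × Occurrence × Detection:
  FM01: 6 × 6 × 5 = 180
  FM02: 3 × 4 × 7 = 84
  FM03: 2 × 8 × 3 = 48
  FM04: 3 × 6 × 6 = 108
  FM05: 4 × 5 × 7 = 140
  FM06: 7 × 5 × 7 = 245
Sorted descending: 245, 180, 140, 108, 84, 48.
The second-highest RPN is 180 (FM01).

180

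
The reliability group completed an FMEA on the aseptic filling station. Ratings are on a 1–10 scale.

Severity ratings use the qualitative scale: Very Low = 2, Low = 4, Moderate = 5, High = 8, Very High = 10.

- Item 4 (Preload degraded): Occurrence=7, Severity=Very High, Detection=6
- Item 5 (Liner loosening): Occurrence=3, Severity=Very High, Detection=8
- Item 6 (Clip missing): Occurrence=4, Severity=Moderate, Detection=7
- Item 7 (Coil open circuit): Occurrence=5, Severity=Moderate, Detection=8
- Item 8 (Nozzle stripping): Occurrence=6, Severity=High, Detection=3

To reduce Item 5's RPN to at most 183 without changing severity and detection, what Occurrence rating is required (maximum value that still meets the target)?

Item 5: S=10, O=3, D=8 → current RPN = 240.
Fixed product = 80. Need 80 × O ≤ 183, so O ≤ 183/80 = 2.29.
Maximum integer Occurrence rating = 2 (gives RPN 160; O=3 would give 240 > 183).

2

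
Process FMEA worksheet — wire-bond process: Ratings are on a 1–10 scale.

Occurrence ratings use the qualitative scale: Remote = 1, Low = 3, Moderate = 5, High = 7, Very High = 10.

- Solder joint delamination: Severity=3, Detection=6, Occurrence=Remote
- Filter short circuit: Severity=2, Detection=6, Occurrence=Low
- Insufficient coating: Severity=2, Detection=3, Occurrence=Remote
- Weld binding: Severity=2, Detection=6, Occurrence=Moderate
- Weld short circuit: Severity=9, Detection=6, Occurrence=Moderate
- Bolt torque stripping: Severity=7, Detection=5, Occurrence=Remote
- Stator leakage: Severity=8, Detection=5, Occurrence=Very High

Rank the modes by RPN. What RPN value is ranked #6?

RPN = Severity × Occurrence × Detection:
  Solder joint delamination: 3 × 1 × 6 = 18
  Filter short circuit: 2 × 3 × 6 = 36
  Insufficient coating: 2 × 1 × 3 = 6
  Weld binding: 2 × 5 × 6 = 60
  Weld short circuit: 9 × 5 × 6 = 270
  Bolt torque stripping: 7 × 1 × 5 = 35
  Stator leakage: 8 × 10 × 5 = 400
Sorted descending: 400, 270, 60, 36, 35, 18, 6.
The sixth-highest RPN is 18 (Solder joint delamination).

18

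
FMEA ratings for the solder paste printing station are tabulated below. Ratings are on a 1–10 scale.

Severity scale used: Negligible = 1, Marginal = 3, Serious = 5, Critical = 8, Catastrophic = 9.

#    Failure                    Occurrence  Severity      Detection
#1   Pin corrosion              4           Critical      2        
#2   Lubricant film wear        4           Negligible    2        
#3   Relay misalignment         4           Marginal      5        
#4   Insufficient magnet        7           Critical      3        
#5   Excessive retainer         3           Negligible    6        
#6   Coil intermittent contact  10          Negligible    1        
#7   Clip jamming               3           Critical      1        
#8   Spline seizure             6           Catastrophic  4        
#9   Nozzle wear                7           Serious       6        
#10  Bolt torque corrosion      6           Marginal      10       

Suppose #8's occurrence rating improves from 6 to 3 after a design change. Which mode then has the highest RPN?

#9

RPN = Severity × Occurrence × Detection:
  #1: 8 × 4 × 2 = 64
  #2: 1 × 4 × 2 = 8
  #3: 3 × 4 × 5 = 60
  #4: 8 × 7 × 3 = 168
  #5: 1 × 3 × 6 = 18
  #6: 1 × 10 × 1 = 10
  #7: 8 × 3 × 1 = 24
  #8: 9 × 6 × 4 = 216
  #9: 5 × 7 × 6 = 210
  #10: 3 × 6 × 10 = 180
After action: #8 → 9 × 3 × 4 = 108.
Revised RPNs: #9=210, #10=180, #4=168, #8=108, #1=64, #3=60, #7=24, #5=18, #6=10, #2=8.
Highest is now #9 (210).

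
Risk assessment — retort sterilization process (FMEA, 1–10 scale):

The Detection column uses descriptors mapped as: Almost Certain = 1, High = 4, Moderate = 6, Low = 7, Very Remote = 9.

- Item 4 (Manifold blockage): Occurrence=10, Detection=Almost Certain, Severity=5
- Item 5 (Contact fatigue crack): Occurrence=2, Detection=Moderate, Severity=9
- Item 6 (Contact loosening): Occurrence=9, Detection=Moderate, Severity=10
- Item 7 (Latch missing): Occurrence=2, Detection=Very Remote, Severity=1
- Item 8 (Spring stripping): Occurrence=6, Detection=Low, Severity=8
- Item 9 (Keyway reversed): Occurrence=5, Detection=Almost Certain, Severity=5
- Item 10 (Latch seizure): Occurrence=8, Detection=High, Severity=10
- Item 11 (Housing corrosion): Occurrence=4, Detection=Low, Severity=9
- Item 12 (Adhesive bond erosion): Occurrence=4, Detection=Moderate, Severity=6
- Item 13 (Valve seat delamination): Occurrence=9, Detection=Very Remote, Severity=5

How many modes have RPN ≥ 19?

9

RPN = Severity × Occurrence × Detection:
  Item 4: 5 × 10 × 1 = 50
  Item 5: 9 × 2 × 6 = 108
  Item 6: 10 × 9 × 6 = 540
  Item 7: 1 × 2 × 9 = 18
  Item 8: 8 × 6 × 7 = 336
  Item 9: 5 × 5 × 1 = 25
  Item 10: 10 × 8 × 4 = 320
  Item 11: 9 × 4 × 7 = 252
  Item 12: 6 × 4 × 6 = 144
  Item 13: 5 × 9 × 9 = 405
Modes with RPN ≥ 19: Item 4 (50), Item 5 (108), Item 6 (540), Item 8 (336), Item 9 (25), Item 10 (320), Item 11 (252), Item 12 (144), Item 13 (405) → 9.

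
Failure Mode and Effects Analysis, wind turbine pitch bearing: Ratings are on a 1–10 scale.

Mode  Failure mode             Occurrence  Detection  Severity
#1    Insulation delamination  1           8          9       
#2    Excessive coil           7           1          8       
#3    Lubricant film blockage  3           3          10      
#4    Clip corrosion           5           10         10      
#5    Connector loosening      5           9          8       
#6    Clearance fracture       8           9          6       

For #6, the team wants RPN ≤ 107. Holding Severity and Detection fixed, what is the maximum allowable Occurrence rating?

#6: S=6, O=8, D=9 → current RPN = 432.
Fixed product = 54. Need 54 × O ≤ 107, so O ≤ 107/54 = 1.98.
Maximum integer Occurrence rating = 1 (gives RPN 54; O=2 would give 108 > 107).

1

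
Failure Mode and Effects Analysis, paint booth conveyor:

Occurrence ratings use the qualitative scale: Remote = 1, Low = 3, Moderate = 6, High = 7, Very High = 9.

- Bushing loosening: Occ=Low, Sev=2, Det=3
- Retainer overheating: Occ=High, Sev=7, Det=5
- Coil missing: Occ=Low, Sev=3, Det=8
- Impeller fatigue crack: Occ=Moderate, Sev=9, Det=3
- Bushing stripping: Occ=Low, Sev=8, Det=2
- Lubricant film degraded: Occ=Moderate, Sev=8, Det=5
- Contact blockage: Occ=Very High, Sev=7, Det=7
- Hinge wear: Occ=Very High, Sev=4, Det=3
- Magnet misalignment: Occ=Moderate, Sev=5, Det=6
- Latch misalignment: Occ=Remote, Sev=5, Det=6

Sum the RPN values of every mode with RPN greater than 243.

RPN = Severity × Occurrence × Detection:
  Bushing loosening: 2 × 3 × 3 = 18
  Retainer overheating: 7 × 7 × 5 = 245
  Coil missing: 3 × 3 × 8 = 72
  Impeller fatigue crack: 9 × 6 × 3 = 162
  Bushing stripping: 8 × 3 × 2 = 48
  Lubricant film degraded: 8 × 6 × 5 = 240
  Contact blockage: 7 × 9 × 7 = 441
  Hinge wear: 4 × 9 × 3 = 108
  Magnet misalignment: 5 × 6 × 6 = 180
  Latch misalignment: 5 × 1 × 6 = 30
RPN > 243: Retainer overheating (245), Contact blockage (441).
Sum: 245 + 441 = 686.

686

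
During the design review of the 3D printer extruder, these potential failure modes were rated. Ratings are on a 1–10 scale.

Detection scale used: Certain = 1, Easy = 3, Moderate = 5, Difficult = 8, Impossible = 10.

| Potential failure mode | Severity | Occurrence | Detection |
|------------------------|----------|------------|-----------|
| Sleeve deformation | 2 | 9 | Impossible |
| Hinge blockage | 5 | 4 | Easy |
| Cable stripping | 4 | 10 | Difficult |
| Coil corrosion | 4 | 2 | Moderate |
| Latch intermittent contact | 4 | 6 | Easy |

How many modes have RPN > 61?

RPN = Severity × Occurrence × Detection:
  Sleeve deformation: 2 × 9 × 10 = 180
  Hinge blockage: 5 × 4 × 3 = 60
  Cable stripping: 4 × 10 × 8 = 320
  Coil corrosion: 4 × 2 × 5 = 40
  Latch intermittent contact: 4 × 6 × 3 = 72
Modes with RPN > 61: Sleeve deformation (180), Cable stripping (320), Latch intermittent contact (72) → 3.

3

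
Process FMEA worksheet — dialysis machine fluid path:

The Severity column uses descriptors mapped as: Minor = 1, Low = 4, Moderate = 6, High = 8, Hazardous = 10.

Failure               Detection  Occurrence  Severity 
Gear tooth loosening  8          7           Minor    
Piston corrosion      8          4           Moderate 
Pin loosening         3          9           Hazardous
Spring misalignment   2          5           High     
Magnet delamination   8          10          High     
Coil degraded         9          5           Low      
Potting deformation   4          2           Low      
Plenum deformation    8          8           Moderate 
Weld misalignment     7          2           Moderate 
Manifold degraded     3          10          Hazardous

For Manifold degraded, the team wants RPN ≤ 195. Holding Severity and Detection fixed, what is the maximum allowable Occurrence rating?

6

Manifold degraded: S=10, O=10, D=3 → current RPN = 300.
Fixed product = 30. Need 30 × O ≤ 195, so O ≤ 195/30 = 6.50.
Maximum integer Occurrence rating = 6 (gives RPN 180; O=7 would give 210 > 195).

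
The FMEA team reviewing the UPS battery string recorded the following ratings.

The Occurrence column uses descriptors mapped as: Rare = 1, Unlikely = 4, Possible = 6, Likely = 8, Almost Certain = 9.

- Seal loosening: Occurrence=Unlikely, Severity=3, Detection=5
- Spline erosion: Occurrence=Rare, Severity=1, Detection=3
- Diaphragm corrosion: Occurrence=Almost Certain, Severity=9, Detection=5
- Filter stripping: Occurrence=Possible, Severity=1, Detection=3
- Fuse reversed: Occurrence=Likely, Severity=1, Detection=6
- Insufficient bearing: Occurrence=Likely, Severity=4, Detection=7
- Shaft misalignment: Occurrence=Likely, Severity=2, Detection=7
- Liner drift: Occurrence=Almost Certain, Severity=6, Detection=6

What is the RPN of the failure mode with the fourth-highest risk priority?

112

RPN = Severity × Occurrence × Detection:
  Seal loosening: 3 × 4 × 5 = 60
  Spline erosion: 1 × 1 × 3 = 3
  Diaphragm corrosion: 9 × 9 × 5 = 405
  Filter stripping: 1 × 6 × 3 = 18
  Fuse reversed: 1 × 8 × 6 = 48
  Insufficient bearing: 4 × 8 × 7 = 224
  Shaft misalignment: 2 × 8 × 7 = 112
  Liner drift: 6 × 9 × 6 = 324
Sorted descending: 405, 324, 224, 112, 60, 48, 18, 3.
The fourth-highest RPN is 112 (Shaft misalignment).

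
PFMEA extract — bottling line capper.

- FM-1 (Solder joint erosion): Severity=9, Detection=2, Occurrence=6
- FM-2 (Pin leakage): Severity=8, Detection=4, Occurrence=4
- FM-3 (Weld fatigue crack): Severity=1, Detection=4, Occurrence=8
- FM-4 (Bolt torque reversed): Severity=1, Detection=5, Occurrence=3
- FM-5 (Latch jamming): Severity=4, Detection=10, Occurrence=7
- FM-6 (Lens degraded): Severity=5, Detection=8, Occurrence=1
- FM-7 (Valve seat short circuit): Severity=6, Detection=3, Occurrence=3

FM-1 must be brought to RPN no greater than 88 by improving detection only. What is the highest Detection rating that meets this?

FM-1: S=9, O=6, D=2 → current RPN = 108.
Fixed product = 54. Need 54 × D ≤ 88, so D ≤ 88/54 = 1.63.
Maximum integer Detection rating = 1 (gives RPN 54; D=2 would give 108 > 88).

1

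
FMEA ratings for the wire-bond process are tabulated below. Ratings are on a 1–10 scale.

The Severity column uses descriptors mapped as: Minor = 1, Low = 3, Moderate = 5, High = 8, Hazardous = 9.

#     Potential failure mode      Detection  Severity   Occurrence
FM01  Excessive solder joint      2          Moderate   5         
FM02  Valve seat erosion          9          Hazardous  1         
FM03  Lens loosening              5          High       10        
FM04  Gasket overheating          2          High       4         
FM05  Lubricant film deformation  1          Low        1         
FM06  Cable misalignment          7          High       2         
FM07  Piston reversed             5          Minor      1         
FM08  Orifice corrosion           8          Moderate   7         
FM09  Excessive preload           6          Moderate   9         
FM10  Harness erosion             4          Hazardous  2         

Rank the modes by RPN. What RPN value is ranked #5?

81

RPN = Severity × Occurrence × Detection:
  FM01: 5 × 5 × 2 = 50
  FM02: 9 × 1 × 9 = 81
  FM03: 8 × 10 × 5 = 400
  FM04: 8 × 4 × 2 = 64
  FM05: 3 × 1 × 1 = 3
  FM06: 8 × 2 × 7 = 112
  FM07: 1 × 1 × 5 = 5
  FM08: 5 × 7 × 8 = 280
  FM09: 5 × 9 × 6 = 270
  FM10: 9 × 2 × 4 = 72
Sorted descending: 400, 280, 270, 112, 81, 72, 64, 50, 5, 3.
The fifth-highest RPN is 81 (FM02).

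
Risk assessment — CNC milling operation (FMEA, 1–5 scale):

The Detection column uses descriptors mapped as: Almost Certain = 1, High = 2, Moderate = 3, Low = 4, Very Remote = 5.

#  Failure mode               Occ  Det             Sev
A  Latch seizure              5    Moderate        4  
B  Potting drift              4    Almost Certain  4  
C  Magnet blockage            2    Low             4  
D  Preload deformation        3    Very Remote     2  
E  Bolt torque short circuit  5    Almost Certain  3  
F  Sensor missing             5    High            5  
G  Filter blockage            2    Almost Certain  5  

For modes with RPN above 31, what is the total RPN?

RPN = Severity × Occurrence × Detection:
  A: 4 × 5 × 3 = 60
  B: 4 × 4 × 1 = 16
  C: 4 × 2 × 4 = 32
  D: 2 × 3 × 5 = 30
  E: 3 × 5 × 1 = 15
  F: 5 × 5 × 2 = 50
  G: 5 × 2 × 1 = 10
RPN > 31: A (60), C (32), F (50).
Sum: 60 + 32 + 50 = 142.

142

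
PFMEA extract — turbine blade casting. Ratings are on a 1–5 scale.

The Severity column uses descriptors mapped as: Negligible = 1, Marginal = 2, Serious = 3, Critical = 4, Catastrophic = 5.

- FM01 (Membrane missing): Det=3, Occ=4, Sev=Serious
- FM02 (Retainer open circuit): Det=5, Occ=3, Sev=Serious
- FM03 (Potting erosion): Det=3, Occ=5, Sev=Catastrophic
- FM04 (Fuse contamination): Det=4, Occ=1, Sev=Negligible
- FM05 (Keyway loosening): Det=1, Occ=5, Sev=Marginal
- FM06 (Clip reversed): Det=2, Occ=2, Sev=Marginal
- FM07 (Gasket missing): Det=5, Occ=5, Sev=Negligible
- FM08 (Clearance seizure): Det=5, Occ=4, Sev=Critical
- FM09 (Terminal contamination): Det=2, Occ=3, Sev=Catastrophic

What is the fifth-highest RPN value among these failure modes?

30

RPN = Severity × Occurrence × Detection:
  FM01: 3 × 4 × 3 = 36
  FM02: 3 × 3 × 5 = 45
  FM03: 5 × 5 × 3 = 75
  FM04: 1 × 1 × 4 = 4
  FM05: 2 × 5 × 1 = 10
  FM06: 2 × 2 × 2 = 8
  FM07: 1 × 5 × 5 = 25
  FM08: 4 × 4 × 5 = 80
  FM09: 5 × 3 × 2 = 30
Sorted descending: 80, 75, 45, 36, 30, 25, 10, 8, 4.
The fifth-highest RPN is 30 (FM09).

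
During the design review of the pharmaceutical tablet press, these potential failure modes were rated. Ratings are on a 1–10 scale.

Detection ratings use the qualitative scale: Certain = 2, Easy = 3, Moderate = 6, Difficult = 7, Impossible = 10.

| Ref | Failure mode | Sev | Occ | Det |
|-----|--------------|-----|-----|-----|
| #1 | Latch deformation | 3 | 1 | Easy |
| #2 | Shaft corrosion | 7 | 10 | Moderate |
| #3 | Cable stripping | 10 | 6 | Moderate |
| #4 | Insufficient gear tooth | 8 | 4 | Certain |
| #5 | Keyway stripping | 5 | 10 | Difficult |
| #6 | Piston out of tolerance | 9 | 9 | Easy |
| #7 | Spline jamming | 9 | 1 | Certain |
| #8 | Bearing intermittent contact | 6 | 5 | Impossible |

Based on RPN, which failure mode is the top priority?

#2

RPN = Severity × Occurrence × Detection:
  #1: 3 × 1 × 3 = 9
  #2: 7 × 10 × 6 = 420
  #3: 10 × 6 × 6 = 360
  #4: 8 × 4 × 2 = 64
  #5: 5 × 10 × 7 = 350
  #6: 9 × 9 × 3 = 243
  #7: 9 × 1 × 2 = 18
  #8: 6 × 5 × 10 = 300
Highest RPN is 420 → #2.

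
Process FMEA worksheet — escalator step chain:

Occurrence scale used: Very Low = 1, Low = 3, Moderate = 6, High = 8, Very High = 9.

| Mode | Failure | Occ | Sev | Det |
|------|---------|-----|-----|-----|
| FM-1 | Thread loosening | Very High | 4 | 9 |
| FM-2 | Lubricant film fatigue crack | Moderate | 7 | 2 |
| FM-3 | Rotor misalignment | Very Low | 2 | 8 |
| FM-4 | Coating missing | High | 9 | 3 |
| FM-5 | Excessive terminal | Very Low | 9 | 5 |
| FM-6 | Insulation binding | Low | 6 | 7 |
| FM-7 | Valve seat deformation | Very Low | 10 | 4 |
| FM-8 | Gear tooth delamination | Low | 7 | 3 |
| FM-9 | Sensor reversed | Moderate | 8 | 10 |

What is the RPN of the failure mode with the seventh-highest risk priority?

45

RPN = Severity × Occurrence × Detection:
  FM-1: 4 × 9 × 9 = 324
  FM-2: 7 × 6 × 2 = 84
  FM-3: 2 × 1 × 8 = 16
  FM-4: 9 × 8 × 3 = 216
  FM-5: 9 × 1 × 5 = 45
  FM-6: 6 × 3 × 7 = 126
  FM-7: 10 × 1 × 4 = 40
  FM-8: 7 × 3 × 3 = 63
  FM-9: 8 × 6 × 10 = 480
Sorted descending: 480, 324, 216, 126, 84, 63, 45, 40, 16.
The seventh-highest RPN is 45 (FM-5).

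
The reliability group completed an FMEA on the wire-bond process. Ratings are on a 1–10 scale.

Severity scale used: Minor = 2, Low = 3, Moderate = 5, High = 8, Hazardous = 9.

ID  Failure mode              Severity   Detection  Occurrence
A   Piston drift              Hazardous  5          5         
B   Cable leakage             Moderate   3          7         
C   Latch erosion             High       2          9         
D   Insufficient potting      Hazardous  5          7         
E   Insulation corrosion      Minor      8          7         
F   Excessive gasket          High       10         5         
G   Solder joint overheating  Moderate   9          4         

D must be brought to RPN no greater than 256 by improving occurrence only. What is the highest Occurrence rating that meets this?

5

D: S=9, O=7, D=5 → current RPN = 315.
Fixed product = 45. Need 45 × O ≤ 256, so O ≤ 256/45 = 5.69.
Maximum integer Occurrence rating = 5 (gives RPN 225; O=6 would give 270 > 256).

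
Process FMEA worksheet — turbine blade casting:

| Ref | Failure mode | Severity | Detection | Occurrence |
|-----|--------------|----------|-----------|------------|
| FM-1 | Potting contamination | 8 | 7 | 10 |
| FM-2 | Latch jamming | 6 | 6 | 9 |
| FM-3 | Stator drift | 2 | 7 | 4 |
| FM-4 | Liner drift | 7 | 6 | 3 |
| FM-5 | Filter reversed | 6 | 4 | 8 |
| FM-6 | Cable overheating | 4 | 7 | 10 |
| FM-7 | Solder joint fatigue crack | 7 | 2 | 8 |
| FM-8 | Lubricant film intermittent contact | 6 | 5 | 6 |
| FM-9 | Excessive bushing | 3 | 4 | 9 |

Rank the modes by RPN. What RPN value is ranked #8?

108

RPN = Severity × Occurrence × Detection:
  FM-1: 8 × 10 × 7 = 560
  FM-2: 6 × 9 × 6 = 324
  FM-3: 2 × 4 × 7 = 56
  FM-4: 7 × 3 × 6 = 126
  FM-5: 6 × 8 × 4 = 192
  FM-6: 4 × 10 × 7 = 280
  FM-7: 7 × 8 × 2 = 112
  FM-8: 6 × 6 × 5 = 180
  FM-9: 3 × 9 × 4 = 108
Sorted descending: 560, 324, 280, 192, 180, 126, 112, 108, 56.
The eighth-highest RPN is 108 (FM-9).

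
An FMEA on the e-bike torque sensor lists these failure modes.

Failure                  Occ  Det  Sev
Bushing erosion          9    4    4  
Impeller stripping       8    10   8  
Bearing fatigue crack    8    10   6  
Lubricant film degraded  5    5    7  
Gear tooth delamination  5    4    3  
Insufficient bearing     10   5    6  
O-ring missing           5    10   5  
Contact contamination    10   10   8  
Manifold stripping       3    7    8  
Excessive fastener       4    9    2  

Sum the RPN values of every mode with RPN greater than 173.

2645

RPN = Severity × Occurrence × Detection:
  Bushing erosion: 4 × 9 × 4 = 144
  Impeller stripping: 8 × 8 × 10 = 640
  Bearing fatigue crack: 6 × 8 × 10 = 480
  Lubricant film degraded: 7 × 5 × 5 = 175
  Gear tooth delamination: 3 × 5 × 4 = 60
  Insufficient bearing: 6 × 10 × 5 = 300
  O-ring missing: 5 × 5 × 10 = 250
  Contact contamination: 8 × 10 × 10 = 800
  Manifold stripping: 8 × 3 × 7 = 168
  Excessive fastener: 2 × 4 × 9 = 72
RPN > 173: Impeller stripping (640), Bearing fatigue crack (480), Lubricant film degraded (175), Insufficient bearing (300), O-ring missing (250), Contact contamination (800).
Sum: 640 + 480 + 175 + 300 + 250 + 800 = 2645.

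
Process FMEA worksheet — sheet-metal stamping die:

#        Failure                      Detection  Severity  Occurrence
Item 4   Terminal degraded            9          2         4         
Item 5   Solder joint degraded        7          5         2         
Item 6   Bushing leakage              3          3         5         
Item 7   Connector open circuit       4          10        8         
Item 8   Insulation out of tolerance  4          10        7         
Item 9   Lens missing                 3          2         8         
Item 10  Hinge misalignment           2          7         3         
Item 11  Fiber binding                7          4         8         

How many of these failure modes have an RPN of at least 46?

6

RPN = Severity × Occurrence × Detection:
  Item 4: 2 × 4 × 9 = 72
  Item 5: 5 × 2 × 7 = 70
  Item 6: 3 × 5 × 3 = 45
  Item 7: 10 × 8 × 4 = 320
  Item 8: 10 × 7 × 4 = 280
  Item 9: 2 × 8 × 3 = 48
  Item 10: 7 × 3 × 2 = 42
  Item 11: 4 × 8 × 7 = 224
Modes with RPN ≥ 46: Item 4 (72), Item 5 (70), Item 7 (320), Item 8 (280), Item 9 (48), Item 11 (224) → 6.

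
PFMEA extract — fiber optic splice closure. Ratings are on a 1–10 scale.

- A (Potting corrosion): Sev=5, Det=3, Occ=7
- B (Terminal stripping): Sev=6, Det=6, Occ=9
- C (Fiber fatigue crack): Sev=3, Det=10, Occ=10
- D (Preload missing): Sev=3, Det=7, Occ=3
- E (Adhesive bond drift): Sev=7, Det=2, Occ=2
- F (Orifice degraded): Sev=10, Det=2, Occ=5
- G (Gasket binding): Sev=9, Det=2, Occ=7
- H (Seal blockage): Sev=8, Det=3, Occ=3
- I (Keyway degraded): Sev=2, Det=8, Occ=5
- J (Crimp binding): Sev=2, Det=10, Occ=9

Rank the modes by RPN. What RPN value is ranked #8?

72

RPN = Severity × Occurrence × Detection:
  A: 5 × 7 × 3 = 105
  B: 6 × 9 × 6 = 324
  C: 3 × 10 × 10 = 300
  D: 3 × 3 × 7 = 63
  E: 7 × 2 × 2 = 28
  F: 10 × 5 × 2 = 100
  G: 9 × 7 × 2 = 126
  H: 8 × 3 × 3 = 72
  I: 2 × 5 × 8 = 80
  J: 2 × 9 × 10 = 180
Sorted descending: 324, 300, 180, 126, 105, 100, 80, 72, 63, 28.
The eighth-highest RPN is 72 (H).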